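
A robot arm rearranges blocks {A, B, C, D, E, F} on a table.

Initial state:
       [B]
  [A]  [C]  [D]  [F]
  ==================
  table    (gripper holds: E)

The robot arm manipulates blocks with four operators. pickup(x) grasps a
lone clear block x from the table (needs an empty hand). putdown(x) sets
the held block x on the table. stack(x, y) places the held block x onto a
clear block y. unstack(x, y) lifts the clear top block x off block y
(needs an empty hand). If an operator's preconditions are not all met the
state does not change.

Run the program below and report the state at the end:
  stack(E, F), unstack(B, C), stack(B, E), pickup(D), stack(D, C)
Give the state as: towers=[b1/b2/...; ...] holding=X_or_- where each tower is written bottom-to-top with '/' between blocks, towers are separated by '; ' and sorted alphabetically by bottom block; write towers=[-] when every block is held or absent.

towers=[A; C/D; F/E/B] holding=-

step 1 (stack(E, F)): towers=[A; C/B; D; F/E] holding=-
step 2 (unstack(B, C)): towers=[A; C; D; F/E] holding=B
step 3 (stack(B, E)): towers=[A; C; D; F/E/B] holding=-
step 4 (pickup(D)): towers=[A; C; F/E/B] holding=D
step 5 (stack(D, C)): towers=[A; C/D; F/E/B] holding=-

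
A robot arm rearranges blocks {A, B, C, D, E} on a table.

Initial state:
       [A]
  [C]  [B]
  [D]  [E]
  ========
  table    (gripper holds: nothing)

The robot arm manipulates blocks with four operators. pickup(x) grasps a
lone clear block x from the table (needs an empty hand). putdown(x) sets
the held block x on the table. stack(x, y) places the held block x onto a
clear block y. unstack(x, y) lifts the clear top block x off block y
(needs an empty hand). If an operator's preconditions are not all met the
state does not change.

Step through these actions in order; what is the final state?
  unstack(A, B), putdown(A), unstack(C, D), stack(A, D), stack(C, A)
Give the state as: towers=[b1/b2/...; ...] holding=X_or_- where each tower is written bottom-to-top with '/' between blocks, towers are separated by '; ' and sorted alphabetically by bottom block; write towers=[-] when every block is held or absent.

towers=[A/C; D; E/B] holding=-

step 1 (unstack(A, B)): towers=[D/C; E/B] holding=A
step 2 (putdown(A)): towers=[A; D/C; E/B] holding=-
step 3 (unstack(C, D)): towers=[A; D; E/B] holding=C
step 4 (stack(A, D)) [no-op]: towers=[A; D; E/B] holding=C
step 5 (stack(C, A)): towers=[A/C; D; E/B] holding=-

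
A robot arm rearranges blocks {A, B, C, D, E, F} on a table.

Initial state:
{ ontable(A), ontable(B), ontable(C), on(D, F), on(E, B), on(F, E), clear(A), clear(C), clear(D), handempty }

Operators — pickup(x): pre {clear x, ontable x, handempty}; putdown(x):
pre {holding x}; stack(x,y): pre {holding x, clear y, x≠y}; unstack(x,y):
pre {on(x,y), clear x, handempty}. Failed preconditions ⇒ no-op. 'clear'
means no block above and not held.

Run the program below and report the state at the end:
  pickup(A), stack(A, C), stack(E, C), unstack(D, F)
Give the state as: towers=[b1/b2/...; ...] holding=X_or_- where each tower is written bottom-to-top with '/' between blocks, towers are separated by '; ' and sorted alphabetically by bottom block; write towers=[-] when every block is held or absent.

step 1 (pickup(A)): towers=[B/E/F/D; C] holding=A
step 2 (stack(A, C)): towers=[B/E/F/D; C/A] holding=-
step 3 (stack(E, C)) [no-op]: towers=[B/E/F/D; C/A] holding=-
step 4 (unstack(D, F)): towers=[B/E/F; C/A] holding=D

towers=[B/E/F; C/A] holding=D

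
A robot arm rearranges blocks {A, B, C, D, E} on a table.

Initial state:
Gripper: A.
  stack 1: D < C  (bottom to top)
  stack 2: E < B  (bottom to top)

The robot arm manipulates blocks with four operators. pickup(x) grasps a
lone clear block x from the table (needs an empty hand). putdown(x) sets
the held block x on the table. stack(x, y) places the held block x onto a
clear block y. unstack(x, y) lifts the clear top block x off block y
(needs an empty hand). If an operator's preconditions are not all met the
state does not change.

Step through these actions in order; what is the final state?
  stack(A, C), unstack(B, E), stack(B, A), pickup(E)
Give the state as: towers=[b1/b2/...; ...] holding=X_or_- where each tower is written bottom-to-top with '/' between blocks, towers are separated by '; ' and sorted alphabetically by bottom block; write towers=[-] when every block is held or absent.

step 1 (stack(A, C)): towers=[D/C/A; E/B] holding=-
step 2 (unstack(B, E)): towers=[D/C/A; E] holding=B
step 3 (stack(B, A)): towers=[D/C/A/B; E] holding=-
step 4 (pickup(E)): towers=[D/C/A/B] holding=E

towers=[D/C/A/B] holding=E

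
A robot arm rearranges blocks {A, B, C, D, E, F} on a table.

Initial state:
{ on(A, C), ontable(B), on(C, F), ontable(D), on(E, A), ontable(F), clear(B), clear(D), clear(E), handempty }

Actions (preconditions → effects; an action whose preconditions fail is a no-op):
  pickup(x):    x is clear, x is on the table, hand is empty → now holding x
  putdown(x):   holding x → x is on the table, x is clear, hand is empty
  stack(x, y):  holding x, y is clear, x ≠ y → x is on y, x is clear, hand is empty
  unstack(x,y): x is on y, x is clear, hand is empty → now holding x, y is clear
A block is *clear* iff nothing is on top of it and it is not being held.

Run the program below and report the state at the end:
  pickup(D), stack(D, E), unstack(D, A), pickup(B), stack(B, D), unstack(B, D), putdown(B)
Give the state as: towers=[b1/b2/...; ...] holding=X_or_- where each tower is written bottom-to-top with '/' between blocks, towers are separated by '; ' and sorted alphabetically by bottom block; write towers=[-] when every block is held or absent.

towers=[B; F/C/A/E/D] holding=-

step 1 (pickup(D)): towers=[B; F/C/A/E] holding=D
step 2 (stack(D, E)): towers=[B; F/C/A/E/D] holding=-
step 3 (unstack(D, A)) [no-op]: towers=[B; F/C/A/E/D] holding=-
step 4 (pickup(B)): towers=[F/C/A/E/D] holding=B
step 5 (stack(B, D)): towers=[F/C/A/E/D/B] holding=-
step 6 (unstack(B, D)): towers=[F/C/A/E/D] holding=B
step 7 (putdown(B)): towers=[B; F/C/A/E/D] holding=-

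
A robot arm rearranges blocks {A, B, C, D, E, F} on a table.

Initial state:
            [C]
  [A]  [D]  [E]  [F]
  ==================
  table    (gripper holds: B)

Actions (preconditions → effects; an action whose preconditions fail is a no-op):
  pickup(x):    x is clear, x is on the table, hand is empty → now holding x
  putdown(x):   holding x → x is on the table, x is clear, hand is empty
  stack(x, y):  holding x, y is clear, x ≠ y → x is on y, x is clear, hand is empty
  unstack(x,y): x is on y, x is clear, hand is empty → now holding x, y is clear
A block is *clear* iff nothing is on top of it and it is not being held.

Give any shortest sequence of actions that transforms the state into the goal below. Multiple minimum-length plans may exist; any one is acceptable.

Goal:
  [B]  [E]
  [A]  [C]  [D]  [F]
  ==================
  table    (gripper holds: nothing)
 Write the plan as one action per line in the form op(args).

step 1 (stack(B, A)): towers=[A/B; D; E/C; F] holding=-
step 2 (unstack(C, E)): towers=[A/B; D; E; F] holding=C
step 3 (putdown(C)): towers=[A/B; C; D; E; F] holding=-
step 4 (pickup(E)): towers=[A/B; C; D; F] holding=E
step 5 (stack(E, C)): towers=[A/B; C/E; D; F] holding=-
goal check: towers=[A/B; C/E; D; F] holding=- — reached (length 5, optimal by BFS)

stack(B, A)
unstack(C, E)
putdown(C)
pickup(E)
stack(E, C)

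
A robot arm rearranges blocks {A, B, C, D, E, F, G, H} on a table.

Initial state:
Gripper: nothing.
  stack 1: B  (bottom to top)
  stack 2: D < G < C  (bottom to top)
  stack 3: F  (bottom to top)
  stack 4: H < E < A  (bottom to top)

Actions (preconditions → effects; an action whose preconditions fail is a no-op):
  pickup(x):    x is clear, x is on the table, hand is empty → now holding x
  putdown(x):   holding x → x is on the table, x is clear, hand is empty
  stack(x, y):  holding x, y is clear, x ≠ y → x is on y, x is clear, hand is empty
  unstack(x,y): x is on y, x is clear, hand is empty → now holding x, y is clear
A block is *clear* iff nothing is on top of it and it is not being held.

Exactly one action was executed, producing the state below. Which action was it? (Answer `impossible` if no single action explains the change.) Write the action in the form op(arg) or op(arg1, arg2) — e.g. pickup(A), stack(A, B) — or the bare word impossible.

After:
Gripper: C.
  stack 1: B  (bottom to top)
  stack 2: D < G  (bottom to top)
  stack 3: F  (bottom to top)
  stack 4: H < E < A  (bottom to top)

target: towers=[B; D/G; F; H/E/A] holding=C
     unstack(A, E) → towers=[B; D/G/C; F; H/E] holding=A
         pickup(B) → towers=[D/G/C; F; H/E/A] holding=B
         pickup(F) → towers=[B; D/G/C; H/E/A] holding=F
     unstack(C, G) → towers=[B; D/G; F; H/E/A] holding=C  ← match

unstack(C, G)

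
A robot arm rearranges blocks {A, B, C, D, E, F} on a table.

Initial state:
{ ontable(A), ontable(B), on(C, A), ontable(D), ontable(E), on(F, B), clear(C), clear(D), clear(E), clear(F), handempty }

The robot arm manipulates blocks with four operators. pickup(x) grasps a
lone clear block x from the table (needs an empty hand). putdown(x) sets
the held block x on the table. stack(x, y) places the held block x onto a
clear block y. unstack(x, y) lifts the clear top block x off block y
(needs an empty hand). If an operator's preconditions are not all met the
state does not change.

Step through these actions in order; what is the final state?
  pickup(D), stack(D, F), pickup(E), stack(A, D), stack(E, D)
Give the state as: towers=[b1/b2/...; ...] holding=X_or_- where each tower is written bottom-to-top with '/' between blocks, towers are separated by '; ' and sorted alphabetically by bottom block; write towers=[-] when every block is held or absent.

step 1 (pickup(D)): towers=[A/C; B/F; E] holding=D
step 2 (stack(D, F)): towers=[A/C; B/F/D; E] holding=-
step 3 (pickup(E)): towers=[A/C; B/F/D] holding=E
step 4 (stack(A, D)) [no-op]: towers=[A/C; B/F/D] holding=E
step 5 (stack(E, D)): towers=[A/C; B/F/D/E] holding=-

towers=[A/C; B/F/D/E] holding=-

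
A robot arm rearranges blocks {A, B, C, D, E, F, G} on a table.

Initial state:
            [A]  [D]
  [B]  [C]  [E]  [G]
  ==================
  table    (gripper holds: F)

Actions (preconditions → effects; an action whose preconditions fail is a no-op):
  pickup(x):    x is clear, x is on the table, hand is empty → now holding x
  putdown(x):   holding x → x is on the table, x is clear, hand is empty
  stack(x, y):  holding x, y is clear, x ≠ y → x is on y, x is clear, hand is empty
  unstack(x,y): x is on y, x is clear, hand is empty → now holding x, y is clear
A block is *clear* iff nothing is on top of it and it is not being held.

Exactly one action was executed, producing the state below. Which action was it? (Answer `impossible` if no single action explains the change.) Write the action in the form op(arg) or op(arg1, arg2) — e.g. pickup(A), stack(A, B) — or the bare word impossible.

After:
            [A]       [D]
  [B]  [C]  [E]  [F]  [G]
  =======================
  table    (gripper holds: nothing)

target: towers=[B; C; E/A; F; G/D] holding=-
        putdown(F) → towers=[B; C; E/A; F; G/D] holding=-  ← match
       stack(F, B) → towers=[B/F; C; E/A; G/D] holding=-
       stack(F, D) → towers=[B; C; E/A; G/D/F] holding=-
       stack(F, A) → towers=[B; C; E/A/F; G/D] holding=-
       stack(F, C) → towers=[B; C/F; E/A; G/D] holding=-

putdown(F)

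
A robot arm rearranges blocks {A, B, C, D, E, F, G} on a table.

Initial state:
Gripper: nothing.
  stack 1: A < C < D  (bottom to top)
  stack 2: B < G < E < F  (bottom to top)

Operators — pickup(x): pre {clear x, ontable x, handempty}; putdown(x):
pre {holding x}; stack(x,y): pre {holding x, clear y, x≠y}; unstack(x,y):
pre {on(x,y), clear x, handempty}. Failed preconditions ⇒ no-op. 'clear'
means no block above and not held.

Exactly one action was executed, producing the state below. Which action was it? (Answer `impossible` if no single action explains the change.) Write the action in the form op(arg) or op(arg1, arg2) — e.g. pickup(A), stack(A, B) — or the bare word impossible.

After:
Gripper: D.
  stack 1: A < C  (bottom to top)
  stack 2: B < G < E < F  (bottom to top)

target: towers=[A/C; B/G/E/F] holding=D
     unstack(F, E) → towers=[A/C/D; B/G/E] holding=F
     unstack(D, C) → towers=[A/C; B/G/E/F] holding=D  ← match

unstack(D, C)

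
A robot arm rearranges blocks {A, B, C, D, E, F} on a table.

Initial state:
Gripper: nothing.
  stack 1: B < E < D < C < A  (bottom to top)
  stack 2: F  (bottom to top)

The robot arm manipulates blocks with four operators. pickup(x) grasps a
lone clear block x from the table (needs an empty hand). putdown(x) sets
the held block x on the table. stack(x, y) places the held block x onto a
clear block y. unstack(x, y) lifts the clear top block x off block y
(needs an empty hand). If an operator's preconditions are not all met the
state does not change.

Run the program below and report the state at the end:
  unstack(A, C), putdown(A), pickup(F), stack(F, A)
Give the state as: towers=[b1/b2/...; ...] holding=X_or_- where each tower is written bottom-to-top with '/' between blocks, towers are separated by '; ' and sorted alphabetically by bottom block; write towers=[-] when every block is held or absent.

towers=[A/F; B/E/D/C] holding=-

step 1 (unstack(A, C)): towers=[B/E/D/C; F] holding=A
step 2 (putdown(A)): towers=[A; B/E/D/C; F] holding=-
step 3 (pickup(F)): towers=[A; B/E/D/C] holding=F
step 4 (stack(F, A)): towers=[A/F; B/E/D/C] holding=-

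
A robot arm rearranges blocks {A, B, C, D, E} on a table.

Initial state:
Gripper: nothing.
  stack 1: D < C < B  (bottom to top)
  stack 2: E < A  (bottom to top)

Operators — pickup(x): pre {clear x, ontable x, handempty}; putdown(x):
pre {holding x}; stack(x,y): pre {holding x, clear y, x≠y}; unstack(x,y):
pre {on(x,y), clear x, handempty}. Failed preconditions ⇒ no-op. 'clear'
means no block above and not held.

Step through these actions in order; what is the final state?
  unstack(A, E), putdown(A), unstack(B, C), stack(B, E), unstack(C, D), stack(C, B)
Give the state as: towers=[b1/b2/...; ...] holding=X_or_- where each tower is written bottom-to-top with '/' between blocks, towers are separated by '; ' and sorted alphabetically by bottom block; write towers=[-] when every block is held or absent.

towers=[A; D; E/B/C] holding=-

step 1 (unstack(A, E)): towers=[D/C/B; E] holding=A
step 2 (putdown(A)): towers=[A; D/C/B; E] holding=-
step 3 (unstack(B, C)): towers=[A; D/C; E] holding=B
step 4 (stack(B, E)): towers=[A; D/C; E/B] holding=-
step 5 (unstack(C, D)): towers=[A; D; E/B] holding=C
step 6 (stack(C, B)): towers=[A; D; E/B/C] holding=-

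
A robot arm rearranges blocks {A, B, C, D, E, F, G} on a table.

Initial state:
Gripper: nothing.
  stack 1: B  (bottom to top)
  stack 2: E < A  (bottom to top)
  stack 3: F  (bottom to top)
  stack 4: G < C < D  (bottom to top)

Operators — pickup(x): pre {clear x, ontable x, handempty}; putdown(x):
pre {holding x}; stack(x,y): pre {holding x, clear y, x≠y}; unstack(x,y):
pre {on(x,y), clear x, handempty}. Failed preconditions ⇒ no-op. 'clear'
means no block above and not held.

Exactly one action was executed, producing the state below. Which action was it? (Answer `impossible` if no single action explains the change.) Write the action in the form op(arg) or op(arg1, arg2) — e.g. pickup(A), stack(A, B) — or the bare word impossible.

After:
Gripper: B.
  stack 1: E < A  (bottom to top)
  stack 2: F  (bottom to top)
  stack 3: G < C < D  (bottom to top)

target: towers=[E/A; F; G/C/D] holding=B
         pickup(B) → towers=[E/A; F; G/C/D] holding=B  ← match
         pickup(F) → towers=[B; E/A; G/C/D] holding=F
     unstack(D, C) → towers=[B; E/A; F; G/C] holding=D
     unstack(A, E) → towers=[B; E; F; G/C/D] holding=A

pickup(B)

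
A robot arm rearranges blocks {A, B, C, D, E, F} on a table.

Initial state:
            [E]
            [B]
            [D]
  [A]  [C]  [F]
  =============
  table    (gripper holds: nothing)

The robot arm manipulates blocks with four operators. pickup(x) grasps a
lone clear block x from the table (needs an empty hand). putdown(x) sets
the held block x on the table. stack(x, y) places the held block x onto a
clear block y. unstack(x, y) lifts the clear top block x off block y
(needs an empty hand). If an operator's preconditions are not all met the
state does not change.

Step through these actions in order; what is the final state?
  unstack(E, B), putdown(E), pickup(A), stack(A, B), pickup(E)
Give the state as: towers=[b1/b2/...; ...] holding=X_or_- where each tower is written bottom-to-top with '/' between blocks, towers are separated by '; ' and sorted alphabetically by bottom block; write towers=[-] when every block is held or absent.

step 1 (unstack(E, B)): towers=[A; C; F/D/B] holding=E
step 2 (putdown(E)): towers=[A; C; E; F/D/B] holding=-
step 3 (pickup(A)): towers=[C; E; F/D/B] holding=A
step 4 (stack(A, B)): towers=[C; E; F/D/B/A] holding=-
step 5 (pickup(E)): towers=[C; F/D/B/A] holding=E

towers=[C; F/D/B/A] holding=E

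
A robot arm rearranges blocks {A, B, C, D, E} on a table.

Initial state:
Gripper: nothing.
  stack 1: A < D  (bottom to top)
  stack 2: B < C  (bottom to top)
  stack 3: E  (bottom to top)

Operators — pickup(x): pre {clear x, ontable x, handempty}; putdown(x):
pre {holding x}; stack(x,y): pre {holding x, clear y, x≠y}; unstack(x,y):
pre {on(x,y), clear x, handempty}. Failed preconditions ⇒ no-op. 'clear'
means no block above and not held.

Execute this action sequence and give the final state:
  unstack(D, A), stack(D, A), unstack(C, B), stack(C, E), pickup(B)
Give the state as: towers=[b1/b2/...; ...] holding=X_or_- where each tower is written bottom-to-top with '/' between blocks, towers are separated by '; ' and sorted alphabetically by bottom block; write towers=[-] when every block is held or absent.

step 1 (unstack(D, A)): towers=[A; B/C; E] holding=D
step 2 (stack(D, A)): towers=[A/D; B/C; E] holding=-
step 3 (unstack(C, B)): towers=[A/D; B; E] holding=C
step 4 (stack(C, E)): towers=[A/D; B; E/C] holding=-
step 5 (pickup(B)): towers=[A/D; E/C] holding=B

towers=[A/D; E/C] holding=B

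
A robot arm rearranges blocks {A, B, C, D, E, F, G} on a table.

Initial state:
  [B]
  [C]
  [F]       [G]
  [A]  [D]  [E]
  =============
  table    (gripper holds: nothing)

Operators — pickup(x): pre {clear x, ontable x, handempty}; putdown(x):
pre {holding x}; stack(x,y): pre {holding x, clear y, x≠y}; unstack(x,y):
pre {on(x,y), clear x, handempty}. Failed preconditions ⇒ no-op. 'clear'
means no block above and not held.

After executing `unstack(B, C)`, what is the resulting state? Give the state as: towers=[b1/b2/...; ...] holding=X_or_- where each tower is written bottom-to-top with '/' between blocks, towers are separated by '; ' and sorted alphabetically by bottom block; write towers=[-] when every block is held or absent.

before: towers=[A/F/C/B; D; E/G] holding=-
pre[unstack(B, C)]: on(B,C) yes, clear(B) yes, handempty yes
all met → apply unstack(B, C)
after:  towers=[A/F/C; D; E/G] holding=B

towers=[A/F/C; D; E/G] holding=B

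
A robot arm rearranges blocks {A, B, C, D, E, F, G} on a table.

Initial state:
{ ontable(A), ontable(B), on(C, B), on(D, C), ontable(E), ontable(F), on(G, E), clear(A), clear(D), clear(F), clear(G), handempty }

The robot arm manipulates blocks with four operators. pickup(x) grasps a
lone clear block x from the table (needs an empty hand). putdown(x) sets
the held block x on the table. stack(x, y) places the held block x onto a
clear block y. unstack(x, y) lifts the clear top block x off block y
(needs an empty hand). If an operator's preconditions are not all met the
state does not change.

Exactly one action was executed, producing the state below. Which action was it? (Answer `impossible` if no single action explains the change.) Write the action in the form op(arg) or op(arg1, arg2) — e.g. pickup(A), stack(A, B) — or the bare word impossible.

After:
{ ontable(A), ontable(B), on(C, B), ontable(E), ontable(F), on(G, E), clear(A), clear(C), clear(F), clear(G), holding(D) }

target: towers=[A; B/C; E/G; F] holding=D
         pickup(F) → towers=[A; B/C/D; E/G] holding=F
     unstack(G, E) → towers=[A; B/C/D; E; F] holding=G
     unstack(D, C) → towers=[A; B/C; E/G; F] holding=D  ← match
         pickup(A) → towers=[B/C/D; E/G; F] holding=A

unstack(D, C)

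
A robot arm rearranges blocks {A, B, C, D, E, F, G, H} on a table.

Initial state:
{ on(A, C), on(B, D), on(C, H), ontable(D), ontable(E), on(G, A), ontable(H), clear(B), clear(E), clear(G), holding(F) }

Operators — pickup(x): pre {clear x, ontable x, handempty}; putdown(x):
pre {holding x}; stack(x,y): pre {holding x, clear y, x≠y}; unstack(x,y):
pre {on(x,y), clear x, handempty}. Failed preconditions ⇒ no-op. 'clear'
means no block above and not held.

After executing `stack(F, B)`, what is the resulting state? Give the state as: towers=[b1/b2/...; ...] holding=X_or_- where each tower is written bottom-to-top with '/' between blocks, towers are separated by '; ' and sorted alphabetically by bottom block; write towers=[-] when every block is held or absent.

before: towers=[D/B; E; H/C/A/G] holding=F
pre[stack(F, B)]: holding(F) ✓, clear(B) ✓, F≠B ✓
all met → apply stack(F, B)
after:  towers=[D/B/F; E; H/C/A/G] holding=-

towers=[D/B/F; E; H/C/A/G] holding=-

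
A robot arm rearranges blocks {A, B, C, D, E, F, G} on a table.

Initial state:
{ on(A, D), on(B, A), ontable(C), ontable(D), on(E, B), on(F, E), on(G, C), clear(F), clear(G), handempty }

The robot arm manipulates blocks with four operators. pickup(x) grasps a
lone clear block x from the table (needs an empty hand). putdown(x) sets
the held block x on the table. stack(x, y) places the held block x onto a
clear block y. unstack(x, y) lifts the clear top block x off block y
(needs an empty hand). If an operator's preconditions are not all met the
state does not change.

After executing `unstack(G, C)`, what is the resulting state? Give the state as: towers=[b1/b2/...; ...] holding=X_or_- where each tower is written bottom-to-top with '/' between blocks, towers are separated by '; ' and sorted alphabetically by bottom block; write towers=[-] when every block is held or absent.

towers=[C; D/A/B/E/F] holding=G

before: towers=[C/G; D/A/B/E/F] holding=-
pre[unstack(G, C)]: on(G,C) ok, clear(G) ok, handempty ok
all met → apply unstack(G, C)
after:  towers=[C; D/A/B/E/F] holding=G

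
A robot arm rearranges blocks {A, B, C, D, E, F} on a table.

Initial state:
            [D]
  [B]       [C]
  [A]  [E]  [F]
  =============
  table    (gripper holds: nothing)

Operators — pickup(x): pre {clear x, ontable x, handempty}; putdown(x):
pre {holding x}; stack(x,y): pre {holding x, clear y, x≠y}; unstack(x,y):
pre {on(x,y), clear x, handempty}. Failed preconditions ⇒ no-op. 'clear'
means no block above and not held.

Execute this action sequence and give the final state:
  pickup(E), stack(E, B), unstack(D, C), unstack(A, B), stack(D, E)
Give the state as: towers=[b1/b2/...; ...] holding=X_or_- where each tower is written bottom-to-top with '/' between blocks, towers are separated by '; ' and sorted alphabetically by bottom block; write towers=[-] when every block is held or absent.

towers=[A/B/E/D; F/C] holding=-

step 1 (pickup(E)): towers=[A/B; F/C/D] holding=E
step 2 (stack(E, B)): towers=[A/B/E; F/C/D] holding=-
step 3 (unstack(D, C)): towers=[A/B/E; F/C] holding=D
step 4 (unstack(A, B)) [no-op]: towers=[A/B/E; F/C] holding=D
step 5 (stack(D, E)): towers=[A/B/E/D; F/C] holding=-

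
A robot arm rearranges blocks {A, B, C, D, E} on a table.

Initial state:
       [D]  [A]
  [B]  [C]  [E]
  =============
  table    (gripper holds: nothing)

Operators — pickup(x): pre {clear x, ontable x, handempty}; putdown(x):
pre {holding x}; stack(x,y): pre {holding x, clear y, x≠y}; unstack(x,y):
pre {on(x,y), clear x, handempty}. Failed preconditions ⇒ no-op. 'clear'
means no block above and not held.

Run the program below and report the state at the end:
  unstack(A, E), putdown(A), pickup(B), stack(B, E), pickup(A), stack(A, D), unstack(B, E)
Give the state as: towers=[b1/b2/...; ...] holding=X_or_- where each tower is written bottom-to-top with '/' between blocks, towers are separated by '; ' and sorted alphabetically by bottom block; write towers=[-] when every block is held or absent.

step 1 (unstack(A, E)): towers=[B; C/D; E] holding=A
step 2 (putdown(A)): towers=[A; B; C/D; E] holding=-
step 3 (pickup(B)): towers=[A; C/D; E] holding=B
step 4 (stack(B, E)): towers=[A; C/D; E/B] holding=-
step 5 (pickup(A)): towers=[C/D; E/B] holding=A
step 6 (stack(A, D)): towers=[C/D/A; E/B] holding=-
step 7 (unstack(B, E)): towers=[C/D/A; E] holding=B

towers=[C/D/A; E] holding=B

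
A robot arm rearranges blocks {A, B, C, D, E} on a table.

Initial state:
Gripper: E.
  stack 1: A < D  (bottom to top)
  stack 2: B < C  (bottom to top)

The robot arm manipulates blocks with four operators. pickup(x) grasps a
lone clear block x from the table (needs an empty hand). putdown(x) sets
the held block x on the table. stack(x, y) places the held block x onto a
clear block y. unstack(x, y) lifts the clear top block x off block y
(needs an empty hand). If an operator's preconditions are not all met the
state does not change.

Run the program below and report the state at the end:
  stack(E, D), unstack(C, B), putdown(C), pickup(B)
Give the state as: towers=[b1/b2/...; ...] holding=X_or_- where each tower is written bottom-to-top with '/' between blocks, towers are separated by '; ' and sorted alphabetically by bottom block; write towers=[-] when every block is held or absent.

towers=[A/D/E; C] holding=B

step 1 (stack(E, D)): towers=[A/D/E; B/C] holding=-
step 2 (unstack(C, B)): towers=[A/D/E; B] holding=C
step 3 (putdown(C)): towers=[A/D/E; B; C] holding=-
step 4 (pickup(B)): towers=[A/D/E; C] holding=B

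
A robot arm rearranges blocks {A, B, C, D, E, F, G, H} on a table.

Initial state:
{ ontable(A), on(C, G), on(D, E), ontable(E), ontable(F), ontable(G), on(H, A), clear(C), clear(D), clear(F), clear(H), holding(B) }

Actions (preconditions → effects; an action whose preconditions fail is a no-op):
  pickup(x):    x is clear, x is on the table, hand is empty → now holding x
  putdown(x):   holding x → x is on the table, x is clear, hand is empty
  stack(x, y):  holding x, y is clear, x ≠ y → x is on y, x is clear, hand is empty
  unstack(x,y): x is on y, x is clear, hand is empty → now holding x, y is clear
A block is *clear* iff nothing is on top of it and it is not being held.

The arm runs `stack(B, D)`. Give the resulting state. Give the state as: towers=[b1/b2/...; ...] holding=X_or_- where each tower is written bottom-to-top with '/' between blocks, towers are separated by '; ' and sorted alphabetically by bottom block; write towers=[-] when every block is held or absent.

before: towers=[A/H; E/D; F; G/C] holding=B
pre[stack(B, D)]: holding(B) ok, clear(D) ok, B≠D ok
all met → apply stack(B, D)
after:  towers=[A/H; E/D/B; F; G/C] holding=-

towers=[A/H; E/D/B; F; G/C] holding=-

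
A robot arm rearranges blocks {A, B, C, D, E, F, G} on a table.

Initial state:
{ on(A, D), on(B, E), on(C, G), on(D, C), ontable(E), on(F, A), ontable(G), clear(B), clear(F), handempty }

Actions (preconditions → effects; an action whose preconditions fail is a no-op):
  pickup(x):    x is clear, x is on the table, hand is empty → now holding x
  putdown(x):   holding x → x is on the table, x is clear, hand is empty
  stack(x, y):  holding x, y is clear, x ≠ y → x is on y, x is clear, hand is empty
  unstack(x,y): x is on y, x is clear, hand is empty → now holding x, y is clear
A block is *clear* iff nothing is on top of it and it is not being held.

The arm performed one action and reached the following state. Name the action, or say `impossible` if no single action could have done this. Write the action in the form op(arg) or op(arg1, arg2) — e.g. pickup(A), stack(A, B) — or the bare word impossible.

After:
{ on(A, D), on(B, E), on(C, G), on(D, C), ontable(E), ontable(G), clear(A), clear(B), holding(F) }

target: towers=[E/B; G/C/D/A] holding=F
     unstack(B, E) → towers=[E; G/C/D/A/F] holding=B
     unstack(F, A) → towers=[E/B; G/C/D/A] holding=F  ← match

unstack(F, A)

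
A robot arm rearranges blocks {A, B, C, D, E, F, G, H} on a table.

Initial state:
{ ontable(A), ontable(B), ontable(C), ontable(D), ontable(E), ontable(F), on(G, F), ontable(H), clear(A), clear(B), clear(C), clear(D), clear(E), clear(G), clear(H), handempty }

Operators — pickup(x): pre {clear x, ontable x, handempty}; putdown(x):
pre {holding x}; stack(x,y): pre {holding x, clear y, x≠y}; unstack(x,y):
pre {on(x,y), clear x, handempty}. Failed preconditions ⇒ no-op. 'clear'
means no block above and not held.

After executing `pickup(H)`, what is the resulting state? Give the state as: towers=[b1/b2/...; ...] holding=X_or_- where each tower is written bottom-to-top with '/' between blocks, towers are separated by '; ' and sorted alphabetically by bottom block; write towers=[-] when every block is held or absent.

before: towers=[A; B; C; D; E; F/G; H] holding=-
pre[pickup(H)]: clear(H) ✓, ontable(H) ✓, handempty ✓
all met → apply pickup(H)
after:  towers=[A; B; C; D; E; F/G] holding=H

towers=[A; B; C; D; E; F/G] holding=H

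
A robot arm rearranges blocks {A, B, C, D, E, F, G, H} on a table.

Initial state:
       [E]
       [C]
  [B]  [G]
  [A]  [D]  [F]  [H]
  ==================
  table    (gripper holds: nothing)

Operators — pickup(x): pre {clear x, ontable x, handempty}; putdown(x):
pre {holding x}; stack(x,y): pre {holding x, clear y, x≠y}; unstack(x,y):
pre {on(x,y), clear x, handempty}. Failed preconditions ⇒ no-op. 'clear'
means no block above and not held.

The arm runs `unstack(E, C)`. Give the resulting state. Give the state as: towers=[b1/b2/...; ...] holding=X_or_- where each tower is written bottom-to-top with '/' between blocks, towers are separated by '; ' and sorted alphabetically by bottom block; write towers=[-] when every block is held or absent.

towers=[A/B; D/G/C; F; H] holding=E

before: towers=[A/B; D/G/C/E; F; H] holding=-
pre[unstack(E, C)]: on(E,C) ok, clear(E) ok, handempty ok
all met → apply unstack(E, C)
after:  towers=[A/B; D/G/C; F; H] holding=E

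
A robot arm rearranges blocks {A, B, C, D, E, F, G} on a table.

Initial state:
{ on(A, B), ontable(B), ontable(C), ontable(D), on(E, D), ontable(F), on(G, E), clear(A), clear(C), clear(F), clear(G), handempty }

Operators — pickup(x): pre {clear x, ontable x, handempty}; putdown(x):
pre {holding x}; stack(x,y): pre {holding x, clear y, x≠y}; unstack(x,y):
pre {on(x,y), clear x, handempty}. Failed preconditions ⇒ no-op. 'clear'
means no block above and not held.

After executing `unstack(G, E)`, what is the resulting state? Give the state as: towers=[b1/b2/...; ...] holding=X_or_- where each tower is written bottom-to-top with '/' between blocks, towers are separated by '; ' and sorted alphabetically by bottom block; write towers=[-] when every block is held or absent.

before: towers=[B/A; C; D/E/G; F] holding=-
pre[unstack(G, E)]: on(G,E) ✓, clear(G) ✓, handempty ✓
all met → apply unstack(G, E)
after:  towers=[B/A; C; D/E; F] holding=G

towers=[B/A; C; D/E; F] holding=G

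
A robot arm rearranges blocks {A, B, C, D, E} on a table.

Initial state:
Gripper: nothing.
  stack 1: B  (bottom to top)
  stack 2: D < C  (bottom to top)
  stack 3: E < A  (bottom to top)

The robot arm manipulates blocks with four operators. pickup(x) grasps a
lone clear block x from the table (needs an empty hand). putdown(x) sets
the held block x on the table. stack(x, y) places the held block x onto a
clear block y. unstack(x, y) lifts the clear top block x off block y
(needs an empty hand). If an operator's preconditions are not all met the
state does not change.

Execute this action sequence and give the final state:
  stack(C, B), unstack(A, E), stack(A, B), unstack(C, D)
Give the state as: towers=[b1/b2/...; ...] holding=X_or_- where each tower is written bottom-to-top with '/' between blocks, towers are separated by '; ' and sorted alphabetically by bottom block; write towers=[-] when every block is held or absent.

step 1 (stack(C, B)) [no-op]: towers=[B; D/C; E/A] holding=-
step 2 (unstack(A, E)): towers=[B; D/C; E] holding=A
step 3 (stack(A, B)): towers=[B/A; D/C; E] holding=-
step 4 (unstack(C, D)): towers=[B/A; D; E] holding=C

towers=[B/A; D; E] holding=C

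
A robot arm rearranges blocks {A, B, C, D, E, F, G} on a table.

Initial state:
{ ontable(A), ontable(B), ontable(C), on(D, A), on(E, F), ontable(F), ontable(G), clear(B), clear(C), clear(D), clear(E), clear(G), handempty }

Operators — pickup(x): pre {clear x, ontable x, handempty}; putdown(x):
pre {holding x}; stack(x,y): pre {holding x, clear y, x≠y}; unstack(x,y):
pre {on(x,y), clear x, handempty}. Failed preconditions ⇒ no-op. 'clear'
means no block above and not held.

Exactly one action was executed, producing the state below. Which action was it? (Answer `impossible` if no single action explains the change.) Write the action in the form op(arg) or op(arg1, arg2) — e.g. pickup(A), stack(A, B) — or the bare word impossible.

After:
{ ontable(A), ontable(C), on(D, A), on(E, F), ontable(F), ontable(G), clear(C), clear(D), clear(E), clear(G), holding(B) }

target: towers=[A/D; C; F/E; G] holding=B
         pickup(B) → towers=[A/D; C; F/E; G] holding=B  ← match
         pickup(G) → towers=[A/D; B; C; F/E] holding=G
     unstack(D, A) → towers=[A; B; C; F/E; G] holding=D
     unstack(E, F) → towers=[A/D; B; C; F; G] holding=E
         pickup(C) → towers=[A/D; B; F/E; G] holding=C

pickup(B)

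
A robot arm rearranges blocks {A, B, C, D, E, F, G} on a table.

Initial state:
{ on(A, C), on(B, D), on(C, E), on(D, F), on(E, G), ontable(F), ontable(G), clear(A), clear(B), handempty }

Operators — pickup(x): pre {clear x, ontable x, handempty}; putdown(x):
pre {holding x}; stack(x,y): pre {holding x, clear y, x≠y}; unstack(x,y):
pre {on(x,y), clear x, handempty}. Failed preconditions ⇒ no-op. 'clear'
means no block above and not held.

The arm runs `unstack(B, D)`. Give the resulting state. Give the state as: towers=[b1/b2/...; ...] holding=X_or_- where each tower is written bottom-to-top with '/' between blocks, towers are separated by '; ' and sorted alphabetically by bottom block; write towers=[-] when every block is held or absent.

towers=[F/D; G/E/C/A] holding=B

before: towers=[F/D/B; G/E/C/A] holding=-
pre[unstack(B, D)]: on(B,D) yes, clear(B) yes, handempty yes
all met → apply unstack(B, D)
after:  towers=[F/D; G/E/C/A] holding=B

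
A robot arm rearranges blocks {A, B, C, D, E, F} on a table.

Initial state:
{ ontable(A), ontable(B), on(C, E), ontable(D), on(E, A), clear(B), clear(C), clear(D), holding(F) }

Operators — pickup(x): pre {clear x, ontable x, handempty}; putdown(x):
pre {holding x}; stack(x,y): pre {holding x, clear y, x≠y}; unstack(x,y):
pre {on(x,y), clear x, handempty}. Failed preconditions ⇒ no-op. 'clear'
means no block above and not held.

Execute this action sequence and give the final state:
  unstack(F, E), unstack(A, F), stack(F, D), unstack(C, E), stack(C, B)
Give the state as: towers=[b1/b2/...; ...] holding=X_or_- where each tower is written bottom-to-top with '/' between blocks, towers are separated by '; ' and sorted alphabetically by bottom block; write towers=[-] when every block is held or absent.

towers=[A/E; B/C; D/F] holding=-

step 1 (unstack(F, E)) [no-op]: towers=[A/E/C; B; D] holding=F
step 2 (unstack(A, F)) [no-op]: towers=[A/E/C; B; D] holding=F
step 3 (stack(F, D)): towers=[A/E/C; B; D/F] holding=-
step 4 (unstack(C, E)): towers=[A/E; B; D/F] holding=C
step 5 (stack(C, B)): towers=[A/E; B/C; D/F] holding=-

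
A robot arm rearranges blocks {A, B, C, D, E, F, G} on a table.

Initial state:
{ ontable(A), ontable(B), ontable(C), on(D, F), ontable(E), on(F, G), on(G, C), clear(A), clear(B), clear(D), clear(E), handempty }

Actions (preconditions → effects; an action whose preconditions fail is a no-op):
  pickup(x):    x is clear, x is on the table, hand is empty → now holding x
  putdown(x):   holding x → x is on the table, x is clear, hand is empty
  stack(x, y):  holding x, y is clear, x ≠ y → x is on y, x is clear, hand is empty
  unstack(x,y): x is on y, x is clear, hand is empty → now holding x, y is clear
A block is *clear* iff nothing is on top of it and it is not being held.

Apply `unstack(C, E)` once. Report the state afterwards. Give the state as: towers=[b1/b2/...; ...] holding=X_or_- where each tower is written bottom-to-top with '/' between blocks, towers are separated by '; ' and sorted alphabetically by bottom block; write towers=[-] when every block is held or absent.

towers=[A; B; C/G/F/D; E] holding=-

before: towers=[A; B; C/G/F/D; E] holding=-
pre[unstack(C, E)]: on(C,E) ✗, clear(C) ✗, handempty ✓
on(C,E), clear(C) unmet → unstack(C, E) is a no-op
after:  towers=[A; B; C/G/F/D; E] holding=-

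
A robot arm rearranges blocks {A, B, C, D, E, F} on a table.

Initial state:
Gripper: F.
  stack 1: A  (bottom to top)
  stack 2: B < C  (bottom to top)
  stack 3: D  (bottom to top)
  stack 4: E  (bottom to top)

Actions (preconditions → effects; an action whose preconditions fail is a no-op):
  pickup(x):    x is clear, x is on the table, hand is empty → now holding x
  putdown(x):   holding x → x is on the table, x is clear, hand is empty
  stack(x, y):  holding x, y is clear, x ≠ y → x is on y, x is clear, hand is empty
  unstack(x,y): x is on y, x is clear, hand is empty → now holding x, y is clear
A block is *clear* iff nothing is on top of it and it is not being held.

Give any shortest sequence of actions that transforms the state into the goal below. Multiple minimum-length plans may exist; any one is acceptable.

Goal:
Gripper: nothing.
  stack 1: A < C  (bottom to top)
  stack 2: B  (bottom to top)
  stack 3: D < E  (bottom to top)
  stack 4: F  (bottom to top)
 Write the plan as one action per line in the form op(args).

putdown(F)
pickup(E)
stack(E, D)
unstack(C, B)
stack(C, A)

step 1 (putdown(F)): towers=[A; B/C; D; E; F] holding=-
step 2 (pickup(E)): towers=[A; B/C; D; F] holding=E
step 3 (stack(E, D)): towers=[A; B/C; D/E; F] holding=-
step 4 (unstack(C, B)): towers=[A; B; D/E; F] holding=C
step 5 (stack(C, A)): towers=[A/C; B; D/E; F] holding=-
goal check: towers=[A/C; B; D/E; F] holding=- — reached (length 5, optimal by BFS)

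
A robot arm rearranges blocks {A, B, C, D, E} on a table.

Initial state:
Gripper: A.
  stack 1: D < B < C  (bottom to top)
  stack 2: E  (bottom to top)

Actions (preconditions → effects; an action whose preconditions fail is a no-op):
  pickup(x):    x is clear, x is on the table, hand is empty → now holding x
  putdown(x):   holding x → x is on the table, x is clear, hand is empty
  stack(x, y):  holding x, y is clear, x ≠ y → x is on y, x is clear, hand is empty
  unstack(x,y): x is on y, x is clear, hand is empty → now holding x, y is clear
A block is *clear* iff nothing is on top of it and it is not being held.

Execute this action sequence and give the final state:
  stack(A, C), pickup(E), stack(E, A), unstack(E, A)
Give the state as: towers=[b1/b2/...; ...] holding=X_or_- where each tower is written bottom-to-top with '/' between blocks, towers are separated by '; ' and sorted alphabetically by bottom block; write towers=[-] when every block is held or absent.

towers=[D/B/C/A] holding=E

step 1 (stack(A, C)): towers=[D/B/C/A; E] holding=-
step 2 (pickup(E)): towers=[D/B/C/A] holding=E
step 3 (stack(E, A)): towers=[D/B/C/A/E] holding=-
step 4 (unstack(E, A)): towers=[D/B/C/A] holding=E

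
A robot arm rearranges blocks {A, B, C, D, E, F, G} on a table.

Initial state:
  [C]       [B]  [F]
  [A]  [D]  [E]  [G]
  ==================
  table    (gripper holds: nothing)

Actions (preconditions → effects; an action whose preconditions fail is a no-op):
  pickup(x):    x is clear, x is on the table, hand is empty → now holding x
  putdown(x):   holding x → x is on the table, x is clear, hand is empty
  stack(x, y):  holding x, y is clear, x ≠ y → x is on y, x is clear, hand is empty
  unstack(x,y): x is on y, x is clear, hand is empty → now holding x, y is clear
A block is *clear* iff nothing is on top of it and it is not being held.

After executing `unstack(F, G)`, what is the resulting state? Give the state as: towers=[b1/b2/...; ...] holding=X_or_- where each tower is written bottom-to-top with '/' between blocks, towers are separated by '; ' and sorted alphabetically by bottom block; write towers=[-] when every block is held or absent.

towers=[A/C; D; E/B; G] holding=F

before: towers=[A/C; D; E/B; G/F] holding=-
pre[unstack(F, G)]: on(F,G) ok, clear(F) ok, handempty ok
all met → apply unstack(F, G)
after:  towers=[A/C; D; E/B; G] holding=F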